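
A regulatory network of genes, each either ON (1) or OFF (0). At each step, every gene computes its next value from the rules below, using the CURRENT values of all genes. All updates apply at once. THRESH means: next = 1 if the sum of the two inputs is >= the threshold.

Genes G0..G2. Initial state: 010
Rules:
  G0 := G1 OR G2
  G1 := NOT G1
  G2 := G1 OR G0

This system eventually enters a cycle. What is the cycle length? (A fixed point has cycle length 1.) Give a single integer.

Answer: 2

Derivation:
Step 0: 010
Step 1: G0=G1|G2=1|0=1 G1=NOT G1=NOT 1=0 G2=G1|G0=1|0=1 -> 101
Step 2: G0=G1|G2=0|1=1 G1=NOT G1=NOT 0=1 G2=G1|G0=0|1=1 -> 111
Step 3: G0=G1|G2=1|1=1 G1=NOT G1=NOT 1=0 G2=G1|G0=1|1=1 -> 101
State from step 3 equals state from step 1 -> cycle length 2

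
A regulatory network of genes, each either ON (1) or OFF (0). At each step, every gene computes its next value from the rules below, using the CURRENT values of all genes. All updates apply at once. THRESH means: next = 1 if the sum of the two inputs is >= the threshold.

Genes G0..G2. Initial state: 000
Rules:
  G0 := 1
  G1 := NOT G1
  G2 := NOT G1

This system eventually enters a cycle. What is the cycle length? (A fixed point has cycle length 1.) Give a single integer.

Step 0: 000
Step 1: G0=1(const) G1=NOT G1=NOT 0=1 G2=NOT G1=NOT 0=1 -> 111
Step 2: G0=1(const) G1=NOT G1=NOT 1=0 G2=NOT G1=NOT 1=0 -> 100
Step 3: G0=1(const) G1=NOT G1=NOT 0=1 G2=NOT G1=NOT 0=1 -> 111
State from step 3 equals state from step 1 -> cycle length 2

Answer: 2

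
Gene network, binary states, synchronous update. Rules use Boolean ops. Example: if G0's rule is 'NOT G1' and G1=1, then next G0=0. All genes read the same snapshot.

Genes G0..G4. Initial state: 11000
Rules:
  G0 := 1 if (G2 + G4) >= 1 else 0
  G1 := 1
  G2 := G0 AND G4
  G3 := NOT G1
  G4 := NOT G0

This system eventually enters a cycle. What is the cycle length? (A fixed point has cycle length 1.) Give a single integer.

Answer: 5

Derivation:
Step 0: 11000
Step 1: G0=(0+0>=1)=0 G1=1(const) G2=G0&G4=1&0=0 G3=NOT G1=NOT 1=0 G4=NOT G0=NOT 1=0 -> 01000
Step 2: G0=(0+0>=1)=0 G1=1(const) G2=G0&G4=0&0=0 G3=NOT G1=NOT 1=0 G4=NOT G0=NOT 0=1 -> 01001
Step 3: G0=(0+1>=1)=1 G1=1(const) G2=G0&G4=0&1=0 G3=NOT G1=NOT 1=0 G4=NOT G0=NOT 0=1 -> 11001
Step 4: G0=(0+1>=1)=1 G1=1(const) G2=G0&G4=1&1=1 G3=NOT G1=NOT 1=0 G4=NOT G0=NOT 1=0 -> 11100
Step 5: G0=(1+0>=1)=1 G1=1(const) G2=G0&G4=1&0=0 G3=NOT G1=NOT 1=0 G4=NOT G0=NOT 1=0 -> 11000
State from step 5 equals state from step 0 -> cycle length 5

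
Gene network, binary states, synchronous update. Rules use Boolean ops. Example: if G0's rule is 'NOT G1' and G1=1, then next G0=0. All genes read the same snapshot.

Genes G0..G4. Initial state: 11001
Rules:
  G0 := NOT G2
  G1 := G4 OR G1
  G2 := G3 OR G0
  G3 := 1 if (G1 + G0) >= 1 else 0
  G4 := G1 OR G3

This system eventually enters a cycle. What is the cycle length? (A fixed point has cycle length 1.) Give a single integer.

Step 0: 11001
Step 1: G0=NOT G2=NOT 0=1 G1=G4|G1=1|1=1 G2=G3|G0=0|1=1 G3=(1+1>=1)=1 G4=G1|G3=1|0=1 -> 11111
Step 2: G0=NOT G2=NOT 1=0 G1=G4|G1=1|1=1 G2=G3|G0=1|1=1 G3=(1+1>=1)=1 G4=G1|G3=1|1=1 -> 01111
Step 3: G0=NOT G2=NOT 1=0 G1=G4|G1=1|1=1 G2=G3|G0=1|0=1 G3=(1+0>=1)=1 G4=G1|G3=1|1=1 -> 01111
State from step 3 equals state from step 2 -> cycle length 1

Answer: 1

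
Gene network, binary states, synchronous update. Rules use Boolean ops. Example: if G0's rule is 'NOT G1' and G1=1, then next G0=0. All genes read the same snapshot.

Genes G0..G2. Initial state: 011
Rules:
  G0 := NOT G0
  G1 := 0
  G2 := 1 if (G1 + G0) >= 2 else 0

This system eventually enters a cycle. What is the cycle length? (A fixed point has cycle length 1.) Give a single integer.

Step 0: 011
Step 1: G0=NOT G0=NOT 0=1 G1=0(const) G2=(1+0>=2)=0 -> 100
Step 2: G0=NOT G0=NOT 1=0 G1=0(const) G2=(0+1>=2)=0 -> 000
Step 3: G0=NOT G0=NOT 0=1 G1=0(const) G2=(0+0>=2)=0 -> 100
State from step 3 equals state from step 1 -> cycle length 2

Answer: 2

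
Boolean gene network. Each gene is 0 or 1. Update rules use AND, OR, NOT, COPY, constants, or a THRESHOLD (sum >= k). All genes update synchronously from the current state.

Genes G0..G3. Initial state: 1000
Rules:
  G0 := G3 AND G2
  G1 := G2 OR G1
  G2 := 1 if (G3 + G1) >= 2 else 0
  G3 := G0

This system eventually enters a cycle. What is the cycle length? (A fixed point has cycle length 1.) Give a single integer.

Answer: 1

Derivation:
Step 0: 1000
Step 1: G0=G3&G2=0&0=0 G1=G2|G1=0|0=0 G2=(0+0>=2)=0 G3=G0=1 -> 0001
Step 2: G0=G3&G2=1&0=0 G1=G2|G1=0|0=0 G2=(1+0>=2)=0 G3=G0=0 -> 0000
Step 3: G0=G3&G2=0&0=0 G1=G2|G1=0|0=0 G2=(0+0>=2)=0 G3=G0=0 -> 0000
State from step 3 equals state from step 2 -> cycle length 1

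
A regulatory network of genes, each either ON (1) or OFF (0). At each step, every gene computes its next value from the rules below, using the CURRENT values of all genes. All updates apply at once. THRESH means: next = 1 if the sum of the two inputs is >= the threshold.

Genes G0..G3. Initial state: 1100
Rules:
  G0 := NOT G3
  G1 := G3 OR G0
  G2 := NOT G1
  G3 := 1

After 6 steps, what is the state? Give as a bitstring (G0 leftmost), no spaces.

Step 1: G0=NOT G3=NOT 0=1 G1=G3|G0=0|1=1 G2=NOT G1=NOT 1=0 G3=1(const) -> 1101
Step 2: G0=NOT G3=NOT 1=0 G1=G3|G0=1|1=1 G2=NOT G1=NOT 1=0 G3=1(const) -> 0101
Step 3: G0=NOT G3=NOT 1=0 G1=G3|G0=1|0=1 G2=NOT G1=NOT 1=0 G3=1(const) -> 0101
Step 4: G0=NOT G3=NOT 1=0 G1=G3|G0=1|0=1 G2=NOT G1=NOT 1=0 G3=1(const) -> 0101
Step 5: G0=NOT G3=NOT 1=0 G1=G3|G0=1|0=1 G2=NOT G1=NOT 1=0 G3=1(const) -> 0101
Step 6: G0=NOT G3=NOT 1=0 G1=G3|G0=1|0=1 G2=NOT G1=NOT 1=0 G3=1(const) -> 0101

0101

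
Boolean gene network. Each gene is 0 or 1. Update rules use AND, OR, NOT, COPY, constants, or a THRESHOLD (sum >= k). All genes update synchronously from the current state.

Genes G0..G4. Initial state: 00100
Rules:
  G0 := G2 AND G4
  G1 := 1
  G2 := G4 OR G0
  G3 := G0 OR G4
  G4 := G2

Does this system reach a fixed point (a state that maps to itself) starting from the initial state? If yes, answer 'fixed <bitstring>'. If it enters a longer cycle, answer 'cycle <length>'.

Step 0: 00100
Step 1: G0=G2&G4=1&0=0 G1=1(const) G2=G4|G0=0|0=0 G3=G0|G4=0|0=0 G4=G2=1 -> 01001
Step 2: G0=G2&G4=0&1=0 G1=1(const) G2=G4|G0=1|0=1 G3=G0|G4=0|1=1 G4=G2=0 -> 01110
Step 3: G0=G2&G4=1&0=0 G1=1(const) G2=G4|G0=0|0=0 G3=G0|G4=0|0=0 G4=G2=1 -> 01001
Cycle of length 2 starting at step 1 -> no fixed point

Answer: cycle 2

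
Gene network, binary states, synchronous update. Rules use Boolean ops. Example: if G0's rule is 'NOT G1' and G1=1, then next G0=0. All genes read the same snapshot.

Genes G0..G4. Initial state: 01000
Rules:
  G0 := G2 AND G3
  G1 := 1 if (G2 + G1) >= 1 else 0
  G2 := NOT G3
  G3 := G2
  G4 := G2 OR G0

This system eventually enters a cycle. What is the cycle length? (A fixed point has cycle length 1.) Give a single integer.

Answer: 4

Derivation:
Step 0: 01000
Step 1: G0=G2&G3=0&0=0 G1=(0+1>=1)=1 G2=NOT G3=NOT 0=1 G3=G2=0 G4=G2|G0=0|0=0 -> 01100
Step 2: G0=G2&G3=1&0=0 G1=(1+1>=1)=1 G2=NOT G3=NOT 0=1 G3=G2=1 G4=G2|G0=1|0=1 -> 01111
Step 3: G0=G2&G3=1&1=1 G1=(1+1>=1)=1 G2=NOT G3=NOT 1=0 G3=G2=1 G4=G2|G0=1|0=1 -> 11011
Step 4: G0=G2&G3=0&1=0 G1=(0+1>=1)=1 G2=NOT G3=NOT 1=0 G3=G2=0 G4=G2|G0=0|1=1 -> 01001
Step 5: G0=G2&G3=0&0=0 G1=(0+1>=1)=1 G2=NOT G3=NOT 0=1 G3=G2=0 G4=G2|G0=0|0=0 -> 01100
State from step 5 equals state from step 1 -> cycle length 4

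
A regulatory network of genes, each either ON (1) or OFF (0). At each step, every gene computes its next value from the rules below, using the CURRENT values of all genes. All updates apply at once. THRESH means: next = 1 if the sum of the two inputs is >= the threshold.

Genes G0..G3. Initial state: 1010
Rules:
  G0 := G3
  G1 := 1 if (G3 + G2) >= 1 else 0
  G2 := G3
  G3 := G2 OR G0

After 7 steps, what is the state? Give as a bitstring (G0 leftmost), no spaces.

Step 1: G0=G3=0 G1=(0+1>=1)=1 G2=G3=0 G3=G2|G0=1|1=1 -> 0101
Step 2: G0=G3=1 G1=(1+0>=1)=1 G2=G3=1 G3=G2|G0=0|0=0 -> 1110
Step 3: G0=G3=0 G1=(0+1>=1)=1 G2=G3=0 G3=G2|G0=1|1=1 -> 0101
Step 4: G0=G3=1 G1=(1+0>=1)=1 G2=G3=1 G3=G2|G0=0|0=0 -> 1110
Step 5: G0=G3=0 G1=(0+1>=1)=1 G2=G3=0 G3=G2|G0=1|1=1 -> 0101
Step 6: G0=G3=1 G1=(1+0>=1)=1 G2=G3=1 G3=G2|G0=0|0=0 -> 1110
Step 7: G0=G3=0 G1=(0+1>=1)=1 G2=G3=0 G3=G2|G0=1|1=1 -> 0101

0101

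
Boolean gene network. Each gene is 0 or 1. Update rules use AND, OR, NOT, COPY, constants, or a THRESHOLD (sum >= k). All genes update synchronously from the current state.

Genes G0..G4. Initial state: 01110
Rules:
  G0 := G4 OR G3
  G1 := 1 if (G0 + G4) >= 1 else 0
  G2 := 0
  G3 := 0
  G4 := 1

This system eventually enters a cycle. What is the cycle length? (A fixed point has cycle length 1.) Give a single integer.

Step 0: 01110
Step 1: G0=G4|G3=0|1=1 G1=(0+0>=1)=0 G2=0(const) G3=0(const) G4=1(const) -> 10001
Step 2: G0=G4|G3=1|0=1 G1=(1+1>=1)=1 G2=0(const) G3=0(const) G4=1(const) -> 11001
Step 3: G0=G4|G3=1|0=1 G1=(1+1>=1)=1 G2=0(const) G3=0(const) G4=1(const) -> 11001
State from step 3 equals state from step 2 -> cycle length 1

Answer: 1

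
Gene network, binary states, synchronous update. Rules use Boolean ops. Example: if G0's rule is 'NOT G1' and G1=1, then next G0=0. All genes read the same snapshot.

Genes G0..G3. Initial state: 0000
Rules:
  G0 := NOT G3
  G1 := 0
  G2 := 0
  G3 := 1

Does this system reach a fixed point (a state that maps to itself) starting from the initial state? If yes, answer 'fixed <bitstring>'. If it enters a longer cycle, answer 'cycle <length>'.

Step 0: 0000
Step 1: G0=NOT G3=NOT 0=1 G1=0(const) G2=0(const) G3=1(const) -> 1001
Step 2: G0=NOT G3=NOT 1=0 G1=0(const) G2=0(const) G3=1(const) -> 0001
Step 3: G0=NOT G3=NOT 1=0 G1=0(const) G2=0(const) G3=1(const) -> 0001
Fixed point reached at step 2: 0001

Answer: fixed 0001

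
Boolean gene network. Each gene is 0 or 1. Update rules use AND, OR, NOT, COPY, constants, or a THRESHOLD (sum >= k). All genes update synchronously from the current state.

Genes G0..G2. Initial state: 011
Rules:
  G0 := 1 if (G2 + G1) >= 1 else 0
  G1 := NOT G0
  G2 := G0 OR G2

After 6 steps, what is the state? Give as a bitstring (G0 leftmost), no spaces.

Step 1: G0=(1+1>=1)=1 G1=NOT G0=NOT 0=1 G2=G0|G2=0|1=1 -> 111
Step 2: G0=(1+1>=1)=1 G1=NOT G0=NOT 1=0 G2=G0|G2=1|1=1 -> 101
Step 3: G0=(1+0>=1)=1 G1=NOT G0=NOT 1=0 G2=G0|G2=1|1=1 -> 101
Step 4: G0=(1+0>=1)=1 G1=NOT G0=NOT 1=0 G2=G0|G2=1|1=1 -> 101
Step 5: G0=(1+0>=1)=1 G1=NOT G0=NOT 1=0 G2=G0|G2=1|1=1 -> 101
Step 6: G0=(1+0>=1)=1 G1=NOT G0=NOT 1=0 G2=G0|G2=1|1=1 -> 101

101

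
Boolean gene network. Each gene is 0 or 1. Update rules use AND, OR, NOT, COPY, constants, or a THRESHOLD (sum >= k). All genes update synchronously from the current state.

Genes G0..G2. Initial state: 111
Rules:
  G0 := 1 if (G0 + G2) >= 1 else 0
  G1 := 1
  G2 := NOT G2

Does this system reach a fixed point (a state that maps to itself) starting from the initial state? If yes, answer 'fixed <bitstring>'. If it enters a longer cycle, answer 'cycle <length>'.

Step 0: 111
Step 1: G0=(1+1>=1)=1 G1=1(const) G2=NOT G2=NOT 1=0 -> 110
Step 2: G0=(1+0>=1)=1 G1=1(const) G2=NOT G2=NOT 0=1 -> 111
Cycle of length 2 starting at step 0 -> no fixed point

Answer: cycle 2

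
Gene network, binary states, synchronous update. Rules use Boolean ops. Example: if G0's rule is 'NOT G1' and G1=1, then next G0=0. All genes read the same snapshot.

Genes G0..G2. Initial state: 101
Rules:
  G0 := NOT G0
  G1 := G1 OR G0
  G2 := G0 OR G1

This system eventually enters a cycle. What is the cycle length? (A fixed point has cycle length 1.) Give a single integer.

Answer: 2

Derivation:
Step 0: 101
Step 1: G0=NOT G0=NOT 1=0 G1=G1|G0=0|1=1 G2=G0|G1=1|0=1 -> 011
Step 2: G0=NOT G0=NOT 0=1 G1=G1|G0=1|0=1 G2=G0|G1=0|1=1 -> 111
Step 3: G0=NOT G0=NOT 1=0 G1=G1|G0=1|1=1 G2=G0|G1=1|1=1 -> 011
State from step 3 equals state from step 1 -> cycle length 2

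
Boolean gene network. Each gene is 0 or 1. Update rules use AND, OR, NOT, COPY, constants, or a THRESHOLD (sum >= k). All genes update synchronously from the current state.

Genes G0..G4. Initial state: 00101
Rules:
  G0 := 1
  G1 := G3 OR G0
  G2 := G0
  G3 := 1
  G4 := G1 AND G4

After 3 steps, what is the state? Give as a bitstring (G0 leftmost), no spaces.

Step 1: G0=1(const) G1=G3|G0=0|0=0 G2=G0=0 G3=1(const) G4=G1&G4=0&1=0 -> 10010
Step 2: G0=1(const) G1=G3|G0=1|1=1 G2=G0=1 G3=1(const) G4=G1&G4=0&0=0 -> 11110
Step 3: G0=1(const) G1=G3|G0=1|1=1 G2=G0=1 G3=1(const) G4=G1&G4=1&0=0 -> 11110

11110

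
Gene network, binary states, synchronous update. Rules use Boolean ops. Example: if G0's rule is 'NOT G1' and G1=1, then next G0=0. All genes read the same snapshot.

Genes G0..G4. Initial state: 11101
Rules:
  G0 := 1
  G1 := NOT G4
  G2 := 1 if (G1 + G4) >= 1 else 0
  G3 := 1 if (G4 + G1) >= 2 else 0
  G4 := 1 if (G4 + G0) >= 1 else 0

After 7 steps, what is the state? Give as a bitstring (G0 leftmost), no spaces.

Step 1: G0=1(const) G1=NOT G4=NOT 1=0 G2=(1+1>=1)=1 G3=(1+1>=2)=1 G4=(1+1>=1)=1 -> 10111
Step 2: G0=1(const) G1=NOT G4=NOT 1=0 G2=(0+1>=1)=1 G3=(1+0>=2)=0 G4=(1+1>=1)=1 -> 10101
Step 3: G0=1(const) G1=NOT G4=NOT 1=0 G2=(0+1>=1)=1 G3=(1+0>=2)=0 G4=(1+1>=1)=1 -> 10101
Step 4: G0=1(const) G1=NOT G4=NOT 1=0 G2=(0+1>=1)=1 G3=(1+0>=2)=0 G4=(1+1>=1)=1 -> 10101
Step 5: G0=1(const) G1=NOT G4=NOT 1=0 G2=(0+1>=1)=1 G3=(1+0>=2)=0 G4=(1+1>=1)=1 -> 10101
Step 6: G0=1(const) G1=NOT G4=NOT 1=0 G2=(0+1>=1)=1 G3=(1+0>=2)=0 G4=(1+1>=1)=1 -> 10101
Step 7: G0=1(const) G1=NOT G4=NOT 1=0 G2=(0+1>=1)=1 G3=(1+0>=2)=0 G4=(1+1>=1)=1 -> 10101

10101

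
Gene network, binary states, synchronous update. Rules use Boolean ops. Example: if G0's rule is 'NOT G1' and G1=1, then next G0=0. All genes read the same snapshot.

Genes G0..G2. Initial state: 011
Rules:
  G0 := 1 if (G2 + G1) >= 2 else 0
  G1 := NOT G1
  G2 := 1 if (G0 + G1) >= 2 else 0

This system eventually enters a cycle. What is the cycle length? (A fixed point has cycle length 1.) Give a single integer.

Step 0: 011
Step 1: G0=(1+1>=2)=1 G1=NOT G1=NOT 1=0 G2=(0+1>=2)=0 -> 100
Step 2: G0=(0+0>=2)=0 G1=NOT G1=NOT 0=1 G2=(1+0>=2)=0 -> 010
Step 3: G0=(0+1>=2)=0 G1=NOT G1=NOT 1=0 G2=(0+1>=2)=0 -> 000
Step 4: G0=(0+0>=2)=0 G1=NOT G1=NOT 0=1 G2=(0+0>=2)=0 -> 010
State from step 4 equals state from step 2 -> cycle length 2

Answer: 2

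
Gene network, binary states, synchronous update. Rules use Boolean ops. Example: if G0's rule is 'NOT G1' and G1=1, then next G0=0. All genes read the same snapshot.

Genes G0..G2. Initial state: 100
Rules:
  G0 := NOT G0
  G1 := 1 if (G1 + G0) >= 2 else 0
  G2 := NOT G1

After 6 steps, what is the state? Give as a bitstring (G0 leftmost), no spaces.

Step 1: G0=NOT G0=NOT 1=0 G1=(0+1>=2)=0 G2=NOT G1=NOT 0=1 -> 001
Step 2: G0=NOT G0=NOT 0=1 G1=(0+0>=2)=0 G2=NOT G1=NOT 0=1 -> 101
Step 3: G0=NOT G0=NOT 1=0 G1=(0+1>=2)=0 G2=NOT G1=NOT 0=1 -> 001
Step 4: G0=NOT G0=NOT 0=1 G1=(0+0>=2)=0 G2=NOT G1=NOT 0=1 -> 101
Step 5: G0=NOT G0=NOT 1=0 G1=(0+1>=2)=0 G2=NOT G1=NOT 0=1 -> 001
Step 6: G0=NOT G0=NOT 0=1 G1=(0+0>=2)=0 G2=NOT G1=NOT 0=1 -> 101

101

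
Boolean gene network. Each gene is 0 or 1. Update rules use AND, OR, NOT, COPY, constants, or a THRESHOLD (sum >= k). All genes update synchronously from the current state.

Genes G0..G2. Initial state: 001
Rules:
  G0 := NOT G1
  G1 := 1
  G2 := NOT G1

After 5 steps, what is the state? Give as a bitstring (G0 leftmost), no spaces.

Step 1: G0=NOT G1=NOT 0=1 G1=1(const) G2=NOT G1=NOT 0=1 -> 111
Step 2: G0=NOT G1=NOT 1=0 G1=1(const) G2=NOT G1=NOT 1=0 -> 010
Step 3: G0=NOT G1=NOT 1=0 G1=1(const) G2=NOT G1=NOT 1=0 -> 010
Step 4: G0=NOT G1=NOT 1=0 G1=1(const) G2=NOT G1=NOT 1=0 -> 010
Step 5: G0=NOT G1=NOT 1=0 G1=1(const) G2=NOT G1=NOT 1=0 -> 010

010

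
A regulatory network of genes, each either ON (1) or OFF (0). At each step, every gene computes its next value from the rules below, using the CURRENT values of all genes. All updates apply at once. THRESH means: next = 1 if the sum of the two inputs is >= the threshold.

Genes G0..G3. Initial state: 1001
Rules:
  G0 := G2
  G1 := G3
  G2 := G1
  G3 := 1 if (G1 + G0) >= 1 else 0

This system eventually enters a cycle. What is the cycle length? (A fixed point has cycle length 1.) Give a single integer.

Answer: 1

Derivation:
Step 0: 1001
Step 1: G0=G2=0 G1=G3=1 G2=G1=0 G3=(0+1>=1)=1 -> 0101
Step 2: G0=G2=0 G1=G3=1 G2=G1=1 G3=(1+0>=1)=1 -> 0111
Step 3: G0=G2=1 G1=G3=1 G2=G1=1 G3=(1+0>=1)=1 -> 1111
Step 4: G0=G2=1 G1=G3=1 G2=G1=1 G3=(1+1>=1)=1 -> 1111
State from step 4 equals state from step 3 -> cycle length 1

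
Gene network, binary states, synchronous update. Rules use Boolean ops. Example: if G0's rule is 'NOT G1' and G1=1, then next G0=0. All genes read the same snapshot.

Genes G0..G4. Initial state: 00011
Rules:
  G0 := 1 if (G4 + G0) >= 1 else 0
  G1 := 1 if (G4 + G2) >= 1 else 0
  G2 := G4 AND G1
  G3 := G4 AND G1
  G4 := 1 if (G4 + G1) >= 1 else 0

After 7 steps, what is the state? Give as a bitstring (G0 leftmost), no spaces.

Step 1: G0=(1+0>=1)=1 G1=(1+0>=1)=1 G2=G4&G1=1&0=0 G3=G4&G1=1&0=0 G4=(1+0>=1)=1 -> 11001
Step 2: G0=(1+1>=1)=1 G1=(1+0>=1)=1 G2=G4&G1=1&1=1 G3=G4&G1=1&1=1 G4=(1+1>=1)=1 -> 11111
Step 3: G0=(1+1>=1)=1 G1=(1+1>=1)=1 G2=G4&G1=1&1=1 G3=G4&G1=1&1=1 G4=(1+1>=1)=1 -> 11111
Step 4: G0=(1+1>=1)=1 G1=(1+1>=1)=1 G2=G4&G1=1&1=1 G3=G4&G1=1&1=1 G4=(1+1>=1)=1 -> 11111
Step 5: G0=(1+1>=1)=1 G1=(1+1>=1)=1 G2=G4&G1=1&1=1 G3=G4&G1=1&1=1 G4=(1+1>=1)=1 -> 11111
Step 6: G0=(1+1>=1)=1 G1=(1+1>=1)=1 G2=G4&G1=1&1=1 G3=G4&G1=1&1=1 G4=(1+1>=1)=1 -> 11111
Step 7: G0=(1+1>=1)=1 G1=(1+1>=1)=1 G2=G4&G1=1&1=1 G3=G4&G1=1&1=1 G4=(1+1>=1)=1 -> 11111

11111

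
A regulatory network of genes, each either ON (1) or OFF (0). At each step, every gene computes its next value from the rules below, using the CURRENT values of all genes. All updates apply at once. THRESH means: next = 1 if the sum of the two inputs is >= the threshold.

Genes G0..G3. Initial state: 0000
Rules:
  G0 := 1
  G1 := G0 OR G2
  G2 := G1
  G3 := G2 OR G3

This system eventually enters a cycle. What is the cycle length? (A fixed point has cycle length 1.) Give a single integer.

Answer: 1

Derivation:
Step 0: 0000
Step 1: G0=1(const) G1=G0|G2=0|0=0 G2=G1=0 G3=G2|G3=0|0=0 -> 1000
Step 2: G0=1(const) G1=G0|G2=1|0=1 G2=G1=0 G3=G2|G3=0|0=0 -> 1100
Step 3: G0=1(const) G1=G0|G2=1|0=1 G2=G1=1 G3=G2|G3=0|0=0 -> 1110
Step 4: G0=1(const) G1=G0|G2=1|1=1 G2=G1=1 G3=G2|G3=1|0=1 -> 1111
Step 5: G0=1(const) G1=G0|G2=1|1=1 G2=G1=1 G3=G2|G3=1|1=1 -> 1111
State from step 5 equals state from step 4 -> cycle length 1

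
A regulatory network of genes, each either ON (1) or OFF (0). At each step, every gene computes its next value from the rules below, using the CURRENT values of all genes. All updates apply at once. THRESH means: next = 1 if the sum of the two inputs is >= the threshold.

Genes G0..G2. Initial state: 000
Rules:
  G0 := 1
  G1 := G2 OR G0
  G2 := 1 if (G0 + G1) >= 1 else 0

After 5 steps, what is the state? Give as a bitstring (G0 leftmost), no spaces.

Step 1: G0=1(const) G1=G2|G0=0|0=0 G2=(0+0>=1)=0 -> 100
Step 2: G0=1(const) G1=G2|G0=0|1=1 G2=(1+0>=1)=1 -> 111
Step 3: G0=1(const) G1=G2|G0=1|1=1 G2=(1+1>=1)=1 -> 111
Step 4: G0=1(const) G1=G2|G0=1|1=1 G2=(1+1>=1)=1 -> 111
Step 5: G0=1(const) G1=G2|G0=1|1=1 G2=(1+1>=1)=1 -> 111

111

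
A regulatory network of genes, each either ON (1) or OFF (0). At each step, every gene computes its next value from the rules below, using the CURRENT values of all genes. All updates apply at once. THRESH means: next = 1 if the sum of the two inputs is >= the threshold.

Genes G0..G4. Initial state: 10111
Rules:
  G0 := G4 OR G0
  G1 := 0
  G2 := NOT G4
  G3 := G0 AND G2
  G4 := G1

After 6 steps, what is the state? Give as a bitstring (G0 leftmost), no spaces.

Step 1: G0=G4|G0=1|1=1 G1=0(const) G2=NOT G4=NOT 1=0 G3=G0&G2=1&1=1 G4=G1=0 -> 10010
Step 2: G0=G4|G0=0|1=1 G1=0(const) G2=NOT G4=NOT 0=1 G3=G0&G2=1&0=0 G4=G1=0 -> 10100
Step 3: G0=G4|G0=0|1=1 G1=0(const) G2=NOT G4=NOT 0=1 G3=G0&G2=1&1=1 G4=G1=0 -> 10110
Step 4: G0=G4|G0=0|1=1 G1=0(const) G2=NOT G4=NOT 0=1 G3=G0&G2=1&1=1 G4=G1=0 -> 10110
Step 5: G0=G4|G0=0|1=1 G1=0(const) G2=NOT G4=NOT 0=1 G3=G0&G2=1&1=1 G4=G1=0 -> 10110
Step 6: G0=G4|G0=0|1=1 G1=0(const) G2=NOT G4=NOT 0=1 G3=G0&G2=1&1=1 G4=G1=0 -> 10110

10110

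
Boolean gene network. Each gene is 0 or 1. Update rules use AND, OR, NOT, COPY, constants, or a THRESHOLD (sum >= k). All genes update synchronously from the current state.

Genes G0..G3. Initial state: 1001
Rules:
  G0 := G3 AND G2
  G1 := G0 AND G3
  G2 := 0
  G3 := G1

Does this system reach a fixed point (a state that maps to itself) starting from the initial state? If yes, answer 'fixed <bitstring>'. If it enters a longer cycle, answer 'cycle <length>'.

Answer: fixed 0000

Derivation:
Step 0: 1001
Step 1: G0=G3&G2=1&0=0 G1=G0&G3=1&1=1 G2=0(const) G3=G1=0 -> 0100
Step 2: G0=G3&G2=0&0=0 G1=G0&G3=0&0=0 G2=0(const) G3=G1=1 -> 0001
Step 3: G0=G3&G2=1&0=0 G1=G0&G3=0&1=0 G2=0(const) G3=G1=0 -> 0000
Step 4: G0=G3&G2=0&0=0 G1=G0&G3=0&0=0 G2=0(const) G3=G1=0 -> 0000
Fixed point reached at step 3: 0000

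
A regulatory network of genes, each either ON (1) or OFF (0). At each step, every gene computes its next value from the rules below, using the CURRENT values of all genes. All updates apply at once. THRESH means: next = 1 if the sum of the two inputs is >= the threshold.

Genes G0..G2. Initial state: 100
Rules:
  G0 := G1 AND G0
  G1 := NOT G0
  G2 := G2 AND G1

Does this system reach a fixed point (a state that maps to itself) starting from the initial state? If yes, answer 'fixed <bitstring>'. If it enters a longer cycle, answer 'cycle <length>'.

Step 0: 100
Step 1: G0=G1&G0=0&1=0 G1=NOT G0=NOT 1=0 G2=G2&G1=0&0=0 -> 000
Step 2: G0=G1&G0=0&0=0 G1=NOT G0=NOT 0=1 G2=G2&G1=0&0=0 -> 010
Step 3: G0=G1&G0=1&0=0 G1=NOT G0=NOT 0=1 G2=G2&G1=0&1=0 -> 010
Fixed point reached at step 2: 010

Answer: fixed 010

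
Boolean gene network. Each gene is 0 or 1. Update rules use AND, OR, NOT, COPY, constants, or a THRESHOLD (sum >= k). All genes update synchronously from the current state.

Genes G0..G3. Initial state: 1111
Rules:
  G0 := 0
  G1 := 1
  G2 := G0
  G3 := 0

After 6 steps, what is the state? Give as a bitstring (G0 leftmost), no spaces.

Step 1: G0=0(const) G1=1(const) G2=G0=1 G3=0(const) -> 0110
Step 2: G0=0(const) G1=1(const) G2=G0=0 G3=0(const) -> 0100
Step 3: G0=0(const) G1=1(const) G2=G0=0 G3=0(const) -> 0100
Step 4: G0=0(const) G1=1(const) G2=G0=0 G3=0(const) -> 0100
Step 5: G0=0(const) G1=1(const) G2=G0=0 G3=0(const) -> 0100
Step 6: G0=0(const) G1=1(const) G2=G0=0 G3=0(const) -> 0100

0100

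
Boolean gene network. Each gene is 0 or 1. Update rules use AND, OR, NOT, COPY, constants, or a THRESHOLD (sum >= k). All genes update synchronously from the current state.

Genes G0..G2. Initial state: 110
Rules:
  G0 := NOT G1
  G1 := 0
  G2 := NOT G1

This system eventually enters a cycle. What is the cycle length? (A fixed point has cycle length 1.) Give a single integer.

Answer: 1

Derivation:
Step 0: 110
Step 1: G0=NOT G1=NOT 1=0 G1=0(const) G2=NOT G1=NOT 1=0 -> 000
Step 2: G0=NOT G1=NOT 0=1 G1=0(const) G2=NOT G1=NOT 0=1 -> 101
Step 3: G0=NOT G1=NOT 0=1 G1=0(const) G2=NOT G1=NOT 0=1 -> 101
State from step 3 equals state from step 2 -> cycle length 1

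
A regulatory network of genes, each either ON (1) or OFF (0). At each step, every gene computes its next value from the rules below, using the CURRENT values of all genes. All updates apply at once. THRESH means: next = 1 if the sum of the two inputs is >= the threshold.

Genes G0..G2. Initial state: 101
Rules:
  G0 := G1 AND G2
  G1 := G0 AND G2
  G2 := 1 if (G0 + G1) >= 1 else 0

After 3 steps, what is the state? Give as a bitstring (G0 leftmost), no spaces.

Step 1: G0=G1&G2=0&1=0 G1=G0&G2=1&1=1 G2=(1+0>=1)=1 -> 011
Step 2: G0=G1&G2=1&1=1 G1=G0&G2=0&1=0 G2=(0+1>=1)=1 -> 101
Step 3: G0=G1&G2=0&1=0 G1=G0&G2=1&1=1 G2=(1+0>=1)=1 -> 011

011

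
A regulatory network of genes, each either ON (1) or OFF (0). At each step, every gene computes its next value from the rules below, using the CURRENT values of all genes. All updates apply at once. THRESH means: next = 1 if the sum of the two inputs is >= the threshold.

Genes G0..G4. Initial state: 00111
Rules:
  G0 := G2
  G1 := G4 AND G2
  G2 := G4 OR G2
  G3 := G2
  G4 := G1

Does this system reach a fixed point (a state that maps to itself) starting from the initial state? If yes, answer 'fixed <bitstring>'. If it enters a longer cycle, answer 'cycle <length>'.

Step 0: 00111
Step 1: G0=G2=1 G1=G4&G2=1&1=1 G2=G4|G2=1|1=1 G3=G2=1 G4=G1=0 -> 11110
Step 2: G0=G2=1 G1=G4&G2=0&1=0 G2=G4|G2=0|1=1 G3=G2=1 G4=G1=1 -> 10111
Step 3: G0=G2=1 G1=G4&G2=1&1=1 G2=G4|G2=1|1=1 G3=G2=1 G4=G1=0 -> 11110
Cycle of length 2 starting at step 1 -> no fixed point

Answer: cycle 2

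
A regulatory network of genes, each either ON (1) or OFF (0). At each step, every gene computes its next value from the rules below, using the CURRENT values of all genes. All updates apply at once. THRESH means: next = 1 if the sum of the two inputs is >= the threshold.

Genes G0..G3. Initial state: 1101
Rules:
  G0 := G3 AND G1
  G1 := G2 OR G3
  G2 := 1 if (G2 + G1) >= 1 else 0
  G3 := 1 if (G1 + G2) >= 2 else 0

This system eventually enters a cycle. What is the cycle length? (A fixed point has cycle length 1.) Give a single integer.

Step 0: 1101
Step 1: G0=G3&G1=1&1=1 G1=G2|G3=0|1=1 G2=(0+1>=1)=1 G3=(1+0>=2)=0 -> 1110
Step 2: G0=G3&G1=0&1=0 G1=G2|G3=1|0=1 G2=(1+1>=1)=1 G3=(1+1>=2)=1 -> 0111
Step 3: G0=G3&G1=1&1=1 G1=G2|G3=1|1=1 G2=(1+1>=1)=1 G3=(1+1>=2)=1 -> 1111
Step 4: G0=G3&G1=1&1=1 G1=G2|G3=1|1=1 G2=(1+1>=1)=1 G3=(1+1>=2)=1 -> 1111
State from step 4 equals state from step 3 -> cycle length 1

Answer: 1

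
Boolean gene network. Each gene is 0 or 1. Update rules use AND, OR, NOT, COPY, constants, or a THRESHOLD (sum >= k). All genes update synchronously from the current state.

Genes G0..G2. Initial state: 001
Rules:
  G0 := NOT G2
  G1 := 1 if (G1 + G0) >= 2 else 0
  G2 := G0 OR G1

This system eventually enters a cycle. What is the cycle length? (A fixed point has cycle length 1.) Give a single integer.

Step 0: 001
Step 1: G0=NOT G2=NOT 1=0 G1=(0+0>=2)=0 G2=G0|G1=0|0=0 -> 000
Step 2: G0=NOT G2=NOT 0=1 G1=(0+0>=2)=0 G2=G0|G1=0|0=0 -> 100
Step 3: G0=NOT G2=NOT 0=1 G1=(0+1>=2)=0 G2=G0|G1=1|0=1 -> 101
Step 4: G0=NOT G2=NOT 1=0 G1=(0+1>=2)=0 G2=G0|G1=1|0=1 -> 001
State from step 4 equals state from step 0 -> cycle length 4

Answer: 4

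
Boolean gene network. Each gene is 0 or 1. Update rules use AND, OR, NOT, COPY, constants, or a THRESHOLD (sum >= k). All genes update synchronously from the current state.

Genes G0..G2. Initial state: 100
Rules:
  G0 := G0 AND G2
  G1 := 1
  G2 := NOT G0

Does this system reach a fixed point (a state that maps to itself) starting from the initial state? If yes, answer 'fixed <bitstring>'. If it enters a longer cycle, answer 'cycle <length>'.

Answer: fixed 011

Derivation:
Step 0: 100
Step 1: G0=G0&G2=1&0=0 G1=1(const) G2=NOT G0=NOT 1=0 -> 010
Step 2: G0=G0&G2=0&0=0 G1=1(const) G2=NOT G0=NOT 0=1 -> 011
Step 3: G0=G0&G2=0&1=0 G1=1(const) G2=NOT G0=NOT 0=1 -> 011
Fixed point reached at step 2: 011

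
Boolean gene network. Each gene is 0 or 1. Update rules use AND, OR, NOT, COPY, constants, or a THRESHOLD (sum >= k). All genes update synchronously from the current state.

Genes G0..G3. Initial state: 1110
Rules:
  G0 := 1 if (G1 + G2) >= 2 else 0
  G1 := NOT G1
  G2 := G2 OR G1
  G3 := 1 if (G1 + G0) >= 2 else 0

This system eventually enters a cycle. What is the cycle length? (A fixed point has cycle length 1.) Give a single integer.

Answer: 2

Derivation:
Step 0: 1110
Step 1: G0=(1+1>=2)=1 G1=NOT G1=NOT 1=0 G2=G2|G1=1|1=1 G3=(1+1>=2)=1 -> 1011
Step 2: G0=(0+1>=2)=0 G1=NOT G1=NOT 0=1 G2=G2|G1=1|0=1 G3=(0+1>=2)=0 -> 0110
Step 3: G0=(1+1>=2)=1 G1=NOT G1=NOT 1=0 G2=G2|G1=1|1=1 G3=(1+0>=2)=0 -> 1010
Step 4: G0=(0+1>=2)=0 G1=NOT G1=NOT 0=1 G2=G2|G1=1|0=1 G3=(0+1>=2)=0 -> 0110
State from step 4 equals state from step 2 -> cycle length 2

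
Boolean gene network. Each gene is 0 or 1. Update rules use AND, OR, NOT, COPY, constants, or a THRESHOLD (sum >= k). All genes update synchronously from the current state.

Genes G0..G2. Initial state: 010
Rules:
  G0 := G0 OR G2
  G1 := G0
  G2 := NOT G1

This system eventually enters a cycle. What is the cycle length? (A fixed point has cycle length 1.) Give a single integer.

Step 0: 010
Step 1: G0=G0|G2=0|0=0 G1=G0=0 G2=NOT G1=NOT 1=0 -> 000
Step 2: G0=G0|G2=0|0=0 G1=G0=0 G2=NOT G1=NOT 0=1 -> 001
Step 3: G0=G0|G2=0|1=1 G1=G0=0 G2=NOT G1=NOT 0=1 -> 101
Step 4: G0=G0|G2=1|1=1 G1=G0=1 G2=NOT G1=NOT 0=1 -> 111
Step 5: G0=G0|G2=1|1=1 G1=G0=1 G2=NOT G1=NOT 1=0 -> 110
Step 6: G0=G0|G2=1|0=1 G1=G0=1 G2=NOT G1=NOT 1=0 -> 110
State from step 6 equals state from step 5 -> cycle length 1

Answer: 1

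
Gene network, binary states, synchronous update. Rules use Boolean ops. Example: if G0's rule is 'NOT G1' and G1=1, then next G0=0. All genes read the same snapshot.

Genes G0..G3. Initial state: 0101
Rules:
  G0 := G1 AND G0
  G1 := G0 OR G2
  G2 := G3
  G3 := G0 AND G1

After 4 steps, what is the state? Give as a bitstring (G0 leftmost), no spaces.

Step 1: G0=G1&G0=1&0=0 G1=G0|G2=0|0=0 G2=G3=1 G3=G0&G1=0&1=0 -> 0010
Step 2: G0=G1&G0=0&0=0 G1=G0|G2=0|1=1 G2=G3=0 G3=G0&G1=0&0=0 -> 0100
Step 3: G0=G1&G0=1&0=0 G1=G0|G2=0|0=0 G2=G3=0 G3=G0&G1=0&1=0 -> 0000
Step 4: G0=G1&G0=0&0=0 G1=G0|G2=0|0=0 G2=G3=0 G3=G0&G1=0&0=0 -> 0000

0000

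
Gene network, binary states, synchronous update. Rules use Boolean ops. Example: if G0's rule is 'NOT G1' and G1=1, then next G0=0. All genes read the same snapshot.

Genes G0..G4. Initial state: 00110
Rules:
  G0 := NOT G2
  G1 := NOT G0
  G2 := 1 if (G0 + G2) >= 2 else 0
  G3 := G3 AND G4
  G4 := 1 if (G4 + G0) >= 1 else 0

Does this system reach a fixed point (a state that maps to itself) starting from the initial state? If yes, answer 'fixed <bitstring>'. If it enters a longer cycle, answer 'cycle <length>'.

Step 0: 00110
Step 1: G0=NOT G2=NOT 1=0 G1=NOT G0=NOT 0=1 G2=(0+1>=2)=0 G3=G3&G4=1&0=0 G4=(0+0>=1)=0 -> 01000
Step 2: G0=NOT G2=NOT 0=1 G1=NOT G0=NOT 0=1 G2=(0+0>=2)=0 G3=G3&G4=0&0=0 G4=(0+0>=1)=0 -> 11000
Step 3: G0=NOT G2=NOT 0=1 G1=NOT G0=NOT 1=0 G2=(1+0>=2)=0 G3=G3&G4=0&0=0 G4=(0+1>=1)=1 -> 10001
Step 4: G0=NOT G2=NOT 0=1 G1=NOT G0=NOT 1=0 G2=(1+0>=2)=0 G3=G3&G4=0&1=0 G4=(1+1>=1)=1 -> 10001
Fixed point reached at step 3: 10001

Answer: fixed 10001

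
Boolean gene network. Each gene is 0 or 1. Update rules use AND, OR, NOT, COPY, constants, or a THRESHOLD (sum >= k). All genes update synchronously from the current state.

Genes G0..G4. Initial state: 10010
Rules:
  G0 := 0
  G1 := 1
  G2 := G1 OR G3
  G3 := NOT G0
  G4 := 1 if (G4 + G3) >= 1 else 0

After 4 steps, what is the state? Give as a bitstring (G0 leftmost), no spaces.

Step 1: G0=0(const) G1=1(const) G2=G1|G3=0|1=1 G3=NOT G0=NOT 1=0 G4=(0+1>=1)=1 -> 01101
Step 2: G0=0(const) G1=1(const) G2=G1|G3=1|0=1 G3=NOT G0=NOT 0=1 G4=(1+0>=1)=1 -> 01111
Step 3: G0=0(const) G1=1(const) G2=G1|G3=1|1=1 G3=NOT G0=NOT 0=1 G4=(1+1>=1)=1 -> 01111
Step 4: G0=0(const) G1=1(const) G2=G1|G3=1|1=1 G3=NOT G0=NOT 0=1 G4=(1+1>=1)=1 -> 01111

01111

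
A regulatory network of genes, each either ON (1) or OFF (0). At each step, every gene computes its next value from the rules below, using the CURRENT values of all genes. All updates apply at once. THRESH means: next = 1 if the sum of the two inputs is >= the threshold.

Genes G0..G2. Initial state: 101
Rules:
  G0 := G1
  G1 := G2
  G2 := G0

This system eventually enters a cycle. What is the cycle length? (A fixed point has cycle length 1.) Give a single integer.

Step 0: 101
Step 1: G0=G1=0 G1=G2=1 G2=G0=1 -> 011
Step 2: G0=G1=1 G1=G2=1 G2=G0=0 -> 110
Step 3: G0=G1=1 G1=G2=0 G2=G0=1 -> 101
State from step 3 equals state from step 0 -> cycle length 3

Answer: 3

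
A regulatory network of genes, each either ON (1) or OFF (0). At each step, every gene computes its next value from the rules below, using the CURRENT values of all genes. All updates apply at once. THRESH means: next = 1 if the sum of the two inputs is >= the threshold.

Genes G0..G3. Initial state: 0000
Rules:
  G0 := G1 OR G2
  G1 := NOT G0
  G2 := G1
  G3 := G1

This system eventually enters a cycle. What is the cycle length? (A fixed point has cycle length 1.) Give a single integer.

Answer: 5

Derivation:
Step 0: 0000
Step 1: G0=G1|G2=0|0=0 G1=NOT G0=NOT 0=1 G2=G1=0 G3=G1=0 -> 0100
Step 2: G0=G1|G2=1|0=1 G1=NOT G0=NOT 0=1 G2=G1=1 G3=G1=1 -> 1111
Step 3: G0=G1|G2=1|1=1 G1=NOT G0=NOT 1=0 G2=G1=1 G3=G1=1 -> 1011
Step 4: G0=G1|G2=0|1=1 G1=NOT G0=NOT 1=0 G2=G1=0 G3=G1=0 -> 1000
Step 5: G0=G1|G2=0|0=0 G1=NOT G0=NOT 1=0 G2=G1=0 G3=G1=0 -> 0000
State from step 5 equals state from step 0 -> cycle length 5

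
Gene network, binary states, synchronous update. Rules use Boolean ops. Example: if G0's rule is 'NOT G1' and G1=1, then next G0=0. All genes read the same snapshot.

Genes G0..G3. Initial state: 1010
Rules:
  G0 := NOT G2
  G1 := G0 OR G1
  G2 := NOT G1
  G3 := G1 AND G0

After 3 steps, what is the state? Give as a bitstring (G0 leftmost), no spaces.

Step 1: G0=NOT G2=NOT 1=0 G1=G0|G1=1|0=1 G2=NOT G1=NOT 0=1 G3=G1&G0=0&1=0 -> 0110
Step 2: G0=NOT G2=NOT 1=0 G1=G0|G1=0|1=1 G2=NOT G1=NOT 1=0 G3=G1&G0=1&0=0 -> 0100
Step 3: G0=NOT G2=NOT 0=1 G1=G0|G1=0|1=1 G2=NOT G1=NOT 1=0 G3=G1&G0=1&0=0 -> 1100

1100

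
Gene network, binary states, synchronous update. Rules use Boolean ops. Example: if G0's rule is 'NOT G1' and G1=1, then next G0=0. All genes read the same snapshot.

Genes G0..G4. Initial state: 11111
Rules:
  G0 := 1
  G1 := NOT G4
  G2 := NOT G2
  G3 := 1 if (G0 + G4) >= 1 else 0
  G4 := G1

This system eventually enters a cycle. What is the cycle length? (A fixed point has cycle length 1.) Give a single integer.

Step 0: 11111
Step 1: G0=1(const) G1=NOT G4=NOT 1=0 G2=NOT G2=NOT 1=0 G3=(1+1>=1)=1 G4=G1=1 -> 10011
Step 2: G0=1(const) G1=NOT G4=NOT 1=0 G2=NOT G2=NOT 0=1 G3=(1+1>=1)=1 G4=G1=0 -> 10110
Step 3: G0=1(const) G1=NOT G4=NOT 0=1 G2=NOT G2=NOT 1=0 G3=(1+0>=1)=1 G4=G1=0 -> 11010
Step 4: G0=1(const) G1=NOT G4=NOT 0=1 G2=NOT G2=NOT 0=1 G3=(1+0>=1)=1 G4=G1=1 -> 11111
State from step 4 equals state from step 0 -> cycle length 4

Answer: 4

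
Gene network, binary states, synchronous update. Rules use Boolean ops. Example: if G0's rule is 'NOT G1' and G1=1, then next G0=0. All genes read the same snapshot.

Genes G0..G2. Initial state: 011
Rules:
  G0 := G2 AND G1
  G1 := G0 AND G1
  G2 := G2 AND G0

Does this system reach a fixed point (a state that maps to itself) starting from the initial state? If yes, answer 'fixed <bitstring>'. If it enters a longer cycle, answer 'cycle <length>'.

Step 0: 011
Step 1: G0=G2&G1=1&1=1 G1=G0&G1=0&1=0 G2=G2&G0=1&0=0 -> 100
Step 2: G0=G2&G1=0&0=0 G1=G0&G1=1&0=0 G2=G2&G0=0&1=0 -> 000
Step 3: G0=G2&G1=0&0=0 G1=G0&G1=0&0=0 G2=G2&G0=0&0=0 -> 000
Fixed point reached at step 2: 000

Answer: fixed 000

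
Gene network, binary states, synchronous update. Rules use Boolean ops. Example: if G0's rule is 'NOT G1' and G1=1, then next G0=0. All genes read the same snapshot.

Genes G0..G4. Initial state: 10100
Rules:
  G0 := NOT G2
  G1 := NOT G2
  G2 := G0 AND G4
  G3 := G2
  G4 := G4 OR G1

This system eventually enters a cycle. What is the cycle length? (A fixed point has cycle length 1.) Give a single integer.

Step 0: 10100
Step 1: G0=NOT G2=NOT 1=0 G1=NOT G2=NOT 1=0 G2=G0&G4=1&0=0 G3=G2=1 G4=G4|G1=0|0=0 -> 00010
Step 2: G0=NOT G2=NOT 0=1 G1=NOT G2=NOT 0=1 G2=G0&G4=0&0=0 G3=G2=0 G4=G4|G1=0|0=0 -> 11000
Step 3: G0=NOT G2=NOT 0=1 G1=NOT G2=NOT 0=1 G2=G0&G4=1&0=0 G3=G2=0 G4=G4|G1=0|1=1 -> 11001
Step 4: G0=NOT G2=NOT 0=1 G1=NOT G2=NOT 0=1 G2=G0&G4=1&1=1 G3=G2=0 G4=G4|G1=1|1=1 -> 11101
Step 5: G0=NOT G2=NOT 1=0 G1=NOT G2=NOT 1=0 G2=G0&G4=1&1=1 G3=G2=1 G4=G4|G1=1|1=1 -> 00111
Step 6: G0=NOT G2=NOT 1=0 G1=NOT G2=NOT 1=0 G2=G0&G4=0&1=0 G3=G2=1 G4=G4|G1=1|0=1 -> 00011
Step 7: G0=NOT G2=NOT 0=1 G1=NOT G2=NOT 0=1 G2=G0&G4=0&1=0 G3=G2=0 G4=G4|G1=1|0=1 -> 11001
State from step 7 equals state from step 3 -> cycle length 4

Answer: 4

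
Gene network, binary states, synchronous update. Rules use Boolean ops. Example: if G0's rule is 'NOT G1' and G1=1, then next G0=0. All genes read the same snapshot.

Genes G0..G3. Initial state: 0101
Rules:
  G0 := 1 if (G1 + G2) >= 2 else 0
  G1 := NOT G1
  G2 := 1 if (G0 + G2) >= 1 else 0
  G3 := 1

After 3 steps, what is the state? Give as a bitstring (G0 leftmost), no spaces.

Step 1: G0=(1+0>=2)=0 G1=NOT G1=NOT 1=0 G2=(0+0>=1)=0 G3=1(const) -> 0001
Step 2: G0=(0+0>=2)=0 G1=NOT G1=NOT 0=1 G2=(0+0>=1)=0 G3=1(const) -> 0101
Step 3: G0=(1+0>=2)=0 G1=NOT G1=NOT 1=0 G2=(0+0>=1)=0 G3=1(const) -> 0001

0001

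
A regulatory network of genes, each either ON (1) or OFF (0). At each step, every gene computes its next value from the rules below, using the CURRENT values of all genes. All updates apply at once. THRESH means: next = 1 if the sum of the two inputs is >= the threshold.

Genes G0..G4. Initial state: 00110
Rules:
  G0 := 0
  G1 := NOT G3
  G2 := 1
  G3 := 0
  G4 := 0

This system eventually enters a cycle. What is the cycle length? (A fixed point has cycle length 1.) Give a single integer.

Step 0: 00110
Step 1: G0=0(const) G1=NOT G3=NOT 1=0 G2=1(const) G3=0(const) G4=0(const) -> 00100
Step 2: G0=0(const) G1=NOT G3=NOT 0=1 G2=1(const) G3=0(const) G4=0(const) -> 01100
Step 3: G0=0(const) G1=NOT G3=NOT 0=1 G2=1(const) G3=0(const) G4=0(const) -> 01100
State from step 3 equals state from step 2 -> cycle length 1

Answer: 1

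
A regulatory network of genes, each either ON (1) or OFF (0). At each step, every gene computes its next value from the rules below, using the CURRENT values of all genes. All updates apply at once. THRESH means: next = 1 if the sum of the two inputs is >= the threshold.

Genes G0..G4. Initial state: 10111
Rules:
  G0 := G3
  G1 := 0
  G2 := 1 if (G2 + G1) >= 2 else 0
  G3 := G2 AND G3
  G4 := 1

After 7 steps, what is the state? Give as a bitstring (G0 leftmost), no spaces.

Step 1: G0=G3=1 G1=0(const) G2=(1+0>=2)=0 G3=G2&G3=1&1=1 G4=1(const) -> 10011
Step 2: G0=G3=1 G1=0(const) G2=(0+0>=2)=0 G3=G2&G3=0&1=0 G4=1(const) -> 10001
Step 3: G0=G3=0 G1=0(const) G2=(0+0>=2)=0 G3=G2&G3=0&0=0 G4=1(const) -> 00001
Step 4: G0=G3=0 G1=0(const) G2=(0+0>=2)=0 G3=G2&G3=0&0=0 G4=1(const) -> 00001
Step 5: G0=G3=0 G1=0(const) G2=(0+0>=2)=0 G3=G2&G3=0&0=0 G4=1(const) -> 00001
Step 6: G0=G3=0 G1=0(const) G2=(0+0>=2)=0 G3=G2&G3=0&0=0 G4=1(const) -> 00001
Step 7: G0=G3=0 G1=0(const) G2=(0+0>=2)=0 G3=G2&G3=0&0=0 G4=1(const) -> 00001

00001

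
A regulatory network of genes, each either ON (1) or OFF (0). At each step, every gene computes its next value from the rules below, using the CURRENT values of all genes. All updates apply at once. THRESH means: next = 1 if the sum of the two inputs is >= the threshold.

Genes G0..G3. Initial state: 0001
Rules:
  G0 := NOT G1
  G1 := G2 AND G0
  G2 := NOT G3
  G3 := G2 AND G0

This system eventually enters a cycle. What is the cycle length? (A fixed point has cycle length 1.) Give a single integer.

Answer: 4

Derivation:
Step 0: 0001
Step 1: G0=NOT G1=NOT 0=1 G1=G2&G0=0&0=0 G2=NOT G3=NOT 1=0 G3=G2&G0=0&0=0 -> 1000
Step 2: G0=NOT G1=NOT 0=1 G1=G2&G0=0&1=0 G2=NOT G3=NOT 0=1 G3=G2&G0=0&1=0 -> 1010
Step 3: G0=NOT G1=NOT 0=1 G1=G2&G0=1&1=1 G2=NOT G3=NOT 0=1 G3=G2&G0=1&1=1 -> 1111
Step 4: G0=NOT G1=NOT 1=0 G1=G2&G0=1&1=1 G2=NOT G3=NOT 1=0 G3=G2&G0=1&1=1 -> 0101
Step 5: G0=NOT G1=NOT 1=0 G1=G2&G0=0&0=0 G2=NOT G3=NOT 1=0 G3=G2&G0=0&0=0 -> 0000
Step 6: G0=NOT G1=NOT 0=1 G1=G2&G0=0&0=0 G2=NOT G3=NOT 0=1 G3=G2&G0=0&0=0 -> 1010
State from step 6 equals state from step 2 -> cycle length 4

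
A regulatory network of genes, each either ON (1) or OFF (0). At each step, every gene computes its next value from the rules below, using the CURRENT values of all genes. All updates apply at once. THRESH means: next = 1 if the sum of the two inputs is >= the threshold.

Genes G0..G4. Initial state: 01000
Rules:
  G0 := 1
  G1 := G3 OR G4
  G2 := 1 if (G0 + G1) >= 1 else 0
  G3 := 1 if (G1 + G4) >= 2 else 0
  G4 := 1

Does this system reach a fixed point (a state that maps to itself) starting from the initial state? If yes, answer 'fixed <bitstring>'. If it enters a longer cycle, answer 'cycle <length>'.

Step 0: 01000
Step 1: G0=1(const) G1=G3|G4=0|0=0 G2=(0+1>=1)=1 G3=(1+0>=2)=0 G4=1(const) -> 10101
Step 2: G0=1(const) G1=G3|G4=0|1=1 G2=(1+0>=1)=1 G3=(0+1>=2)=0 G4=1(const) -> 11101
Step 3: G0=1(const) G1=G3|G4=0|1=1 G2=(1+1>=1)=1 G3=(1+1>=2)=1 G4=1(const) -> 11111
Step 4: G0=1(const) G1=G3|G4=1|1=1 G2=(1+1>=1)=1 G3=(1+1>=2)=1 G4=1(const) -> 11111
Fixed point reached at step 3: 11111

Answer: fixed 11111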